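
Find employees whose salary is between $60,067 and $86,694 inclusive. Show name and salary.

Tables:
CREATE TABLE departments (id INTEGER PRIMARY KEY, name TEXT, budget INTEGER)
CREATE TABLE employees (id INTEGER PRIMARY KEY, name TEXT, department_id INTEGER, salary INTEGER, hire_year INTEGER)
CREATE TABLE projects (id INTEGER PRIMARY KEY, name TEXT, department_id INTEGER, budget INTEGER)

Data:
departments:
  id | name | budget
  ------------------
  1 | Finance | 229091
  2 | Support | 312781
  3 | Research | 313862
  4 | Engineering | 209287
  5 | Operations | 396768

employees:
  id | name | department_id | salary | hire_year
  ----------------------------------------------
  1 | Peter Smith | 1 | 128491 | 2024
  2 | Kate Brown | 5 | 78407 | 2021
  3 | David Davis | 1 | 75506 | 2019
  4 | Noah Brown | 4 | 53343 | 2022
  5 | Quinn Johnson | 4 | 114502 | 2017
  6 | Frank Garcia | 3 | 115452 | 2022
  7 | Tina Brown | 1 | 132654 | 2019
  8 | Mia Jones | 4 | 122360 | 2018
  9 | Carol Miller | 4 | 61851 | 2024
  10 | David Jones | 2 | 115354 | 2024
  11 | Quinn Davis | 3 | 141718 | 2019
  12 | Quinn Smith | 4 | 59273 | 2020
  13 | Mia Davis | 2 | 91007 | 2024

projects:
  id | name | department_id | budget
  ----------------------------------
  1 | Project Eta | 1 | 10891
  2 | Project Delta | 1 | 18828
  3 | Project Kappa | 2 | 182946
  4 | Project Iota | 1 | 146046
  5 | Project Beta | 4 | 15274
SELECT name, salary FROM employees WHERE salary BETWEEN 60067 AND 86694

Execution result:
name | salary
Kate Brown | 78407
David Davis | 75506
Carol Miller | 61851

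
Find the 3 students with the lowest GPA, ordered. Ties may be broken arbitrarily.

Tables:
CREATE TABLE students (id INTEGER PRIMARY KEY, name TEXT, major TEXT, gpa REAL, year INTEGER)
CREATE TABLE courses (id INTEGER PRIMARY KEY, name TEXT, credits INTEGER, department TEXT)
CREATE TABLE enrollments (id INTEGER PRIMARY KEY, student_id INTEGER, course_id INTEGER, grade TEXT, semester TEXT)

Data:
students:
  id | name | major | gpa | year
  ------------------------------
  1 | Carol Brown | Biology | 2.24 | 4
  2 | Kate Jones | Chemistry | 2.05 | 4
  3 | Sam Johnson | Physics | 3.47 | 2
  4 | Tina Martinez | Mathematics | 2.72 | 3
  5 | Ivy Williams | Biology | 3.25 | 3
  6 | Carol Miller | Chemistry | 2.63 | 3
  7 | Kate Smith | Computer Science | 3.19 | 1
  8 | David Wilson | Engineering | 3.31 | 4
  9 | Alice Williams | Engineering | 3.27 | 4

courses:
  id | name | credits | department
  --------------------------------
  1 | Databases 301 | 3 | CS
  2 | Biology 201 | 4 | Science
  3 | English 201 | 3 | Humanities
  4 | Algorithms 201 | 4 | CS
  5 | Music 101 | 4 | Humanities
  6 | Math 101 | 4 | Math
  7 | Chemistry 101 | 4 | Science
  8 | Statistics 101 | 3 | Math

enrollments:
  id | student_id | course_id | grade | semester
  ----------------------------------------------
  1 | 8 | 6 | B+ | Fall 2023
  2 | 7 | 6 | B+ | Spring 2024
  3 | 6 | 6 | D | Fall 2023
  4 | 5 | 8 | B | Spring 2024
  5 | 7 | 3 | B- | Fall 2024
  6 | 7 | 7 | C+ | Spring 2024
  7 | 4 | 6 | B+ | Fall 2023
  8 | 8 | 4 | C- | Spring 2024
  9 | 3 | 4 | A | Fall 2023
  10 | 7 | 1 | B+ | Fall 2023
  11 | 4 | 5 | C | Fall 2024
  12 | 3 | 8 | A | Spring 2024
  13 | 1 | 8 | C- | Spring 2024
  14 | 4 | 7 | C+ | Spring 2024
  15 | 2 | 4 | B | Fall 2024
SELECT name, gpa FROM students ORDER BY gpa ASC LIMIT 3

Execution result:
name | gpa
Kate Jones | 2.05
Carol Brown | 2.24
Carol Miller | 2.63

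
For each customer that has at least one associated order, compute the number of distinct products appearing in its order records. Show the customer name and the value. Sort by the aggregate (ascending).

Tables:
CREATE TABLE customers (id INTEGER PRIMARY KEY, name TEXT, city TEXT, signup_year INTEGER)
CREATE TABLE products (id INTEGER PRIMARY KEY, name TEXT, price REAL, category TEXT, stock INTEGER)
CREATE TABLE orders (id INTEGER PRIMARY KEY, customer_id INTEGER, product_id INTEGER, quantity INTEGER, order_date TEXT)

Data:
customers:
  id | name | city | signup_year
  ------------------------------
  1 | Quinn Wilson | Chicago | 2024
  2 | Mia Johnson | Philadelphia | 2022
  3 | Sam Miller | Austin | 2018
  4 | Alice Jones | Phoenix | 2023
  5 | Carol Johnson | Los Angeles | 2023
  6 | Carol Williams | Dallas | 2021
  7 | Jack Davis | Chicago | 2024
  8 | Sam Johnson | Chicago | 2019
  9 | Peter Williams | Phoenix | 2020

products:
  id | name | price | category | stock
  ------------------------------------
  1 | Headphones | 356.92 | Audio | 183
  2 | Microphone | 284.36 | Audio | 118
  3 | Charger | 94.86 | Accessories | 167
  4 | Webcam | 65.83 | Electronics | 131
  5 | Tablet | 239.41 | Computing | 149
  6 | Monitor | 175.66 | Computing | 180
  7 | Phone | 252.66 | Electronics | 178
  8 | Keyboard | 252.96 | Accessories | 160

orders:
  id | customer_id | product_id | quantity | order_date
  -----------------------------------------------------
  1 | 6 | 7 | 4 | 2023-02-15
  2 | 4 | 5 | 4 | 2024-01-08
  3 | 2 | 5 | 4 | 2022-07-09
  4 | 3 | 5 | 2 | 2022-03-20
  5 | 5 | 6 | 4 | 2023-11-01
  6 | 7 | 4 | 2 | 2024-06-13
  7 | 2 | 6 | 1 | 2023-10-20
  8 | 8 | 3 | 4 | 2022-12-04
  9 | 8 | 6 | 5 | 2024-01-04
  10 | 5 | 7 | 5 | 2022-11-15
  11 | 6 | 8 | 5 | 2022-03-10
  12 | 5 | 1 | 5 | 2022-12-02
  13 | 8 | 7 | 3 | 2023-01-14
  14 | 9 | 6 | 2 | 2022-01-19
SELECT p.name, COUNT(DISTINCT c.product_id) AS distinct_product_count FROM orders c JOIN customers p ON c.customer_id = p.id GROUP BY p.id, p.name ORDER BY distinct_product_count ASC

Execution result:
name | distinct_product_count
Sam Miller | 1
Alice Jones | 1
Jack Davis | 1
Peter Williams | 1
Mia Johnson | 2
Carol Williams | 2
Carol Johnson | 3
Sam Johnson | 3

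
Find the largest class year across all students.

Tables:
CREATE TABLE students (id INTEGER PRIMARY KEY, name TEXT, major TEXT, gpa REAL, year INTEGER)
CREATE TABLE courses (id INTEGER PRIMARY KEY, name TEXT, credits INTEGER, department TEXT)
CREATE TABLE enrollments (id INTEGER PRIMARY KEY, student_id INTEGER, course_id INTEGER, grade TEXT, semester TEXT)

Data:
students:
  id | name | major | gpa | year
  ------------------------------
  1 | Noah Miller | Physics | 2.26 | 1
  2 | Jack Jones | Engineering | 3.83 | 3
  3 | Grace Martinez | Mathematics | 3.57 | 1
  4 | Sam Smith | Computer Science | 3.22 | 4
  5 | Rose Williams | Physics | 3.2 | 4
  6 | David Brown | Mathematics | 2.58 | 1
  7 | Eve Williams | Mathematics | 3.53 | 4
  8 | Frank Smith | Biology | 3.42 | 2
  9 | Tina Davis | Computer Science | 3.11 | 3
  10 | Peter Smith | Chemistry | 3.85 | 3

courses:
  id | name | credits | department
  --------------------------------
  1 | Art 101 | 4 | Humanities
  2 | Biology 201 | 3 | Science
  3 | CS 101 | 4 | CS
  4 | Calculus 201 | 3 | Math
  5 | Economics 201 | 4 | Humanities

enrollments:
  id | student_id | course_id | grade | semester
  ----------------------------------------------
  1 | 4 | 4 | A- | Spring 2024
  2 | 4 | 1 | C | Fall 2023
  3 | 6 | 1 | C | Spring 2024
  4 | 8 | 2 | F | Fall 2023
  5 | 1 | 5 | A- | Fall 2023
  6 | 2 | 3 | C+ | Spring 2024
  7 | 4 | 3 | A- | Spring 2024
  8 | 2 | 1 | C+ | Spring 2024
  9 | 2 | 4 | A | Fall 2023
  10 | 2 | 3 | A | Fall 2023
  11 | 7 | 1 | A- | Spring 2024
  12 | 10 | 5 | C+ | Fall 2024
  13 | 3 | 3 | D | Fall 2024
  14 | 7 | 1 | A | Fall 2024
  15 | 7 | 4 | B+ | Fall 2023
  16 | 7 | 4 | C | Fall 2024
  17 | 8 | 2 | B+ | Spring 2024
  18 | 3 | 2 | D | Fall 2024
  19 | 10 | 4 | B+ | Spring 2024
SELECT MAX(year) FROM students

Execution result:
4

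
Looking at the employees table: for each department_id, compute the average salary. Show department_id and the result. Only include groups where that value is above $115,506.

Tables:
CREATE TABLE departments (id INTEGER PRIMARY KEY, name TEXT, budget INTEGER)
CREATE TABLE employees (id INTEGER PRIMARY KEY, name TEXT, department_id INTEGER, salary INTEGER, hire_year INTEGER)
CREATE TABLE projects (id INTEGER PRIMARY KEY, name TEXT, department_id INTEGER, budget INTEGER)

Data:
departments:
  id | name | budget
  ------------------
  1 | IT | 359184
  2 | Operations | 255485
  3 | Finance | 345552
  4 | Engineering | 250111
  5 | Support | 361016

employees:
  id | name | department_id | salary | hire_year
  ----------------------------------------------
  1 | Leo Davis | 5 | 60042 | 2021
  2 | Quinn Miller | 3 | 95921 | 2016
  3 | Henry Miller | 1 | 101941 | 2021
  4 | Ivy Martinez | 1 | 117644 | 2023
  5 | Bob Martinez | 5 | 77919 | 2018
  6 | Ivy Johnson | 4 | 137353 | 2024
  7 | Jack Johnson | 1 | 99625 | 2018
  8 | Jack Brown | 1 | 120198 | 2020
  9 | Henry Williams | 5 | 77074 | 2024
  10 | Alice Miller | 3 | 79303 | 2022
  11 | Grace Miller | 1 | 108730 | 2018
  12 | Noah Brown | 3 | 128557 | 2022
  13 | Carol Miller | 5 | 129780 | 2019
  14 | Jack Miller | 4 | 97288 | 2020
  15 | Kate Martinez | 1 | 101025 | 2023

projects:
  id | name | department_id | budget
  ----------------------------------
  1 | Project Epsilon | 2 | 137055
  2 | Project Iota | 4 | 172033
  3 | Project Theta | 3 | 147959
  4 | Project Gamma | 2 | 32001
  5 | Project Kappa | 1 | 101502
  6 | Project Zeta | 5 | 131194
SELECT department_id, AVG(salary) AS avg_salary FROM employees GROUP BY department_id HAVING AVG(salary) > 115506

Execution result:
department_id | avg_salary
4 | 117320.50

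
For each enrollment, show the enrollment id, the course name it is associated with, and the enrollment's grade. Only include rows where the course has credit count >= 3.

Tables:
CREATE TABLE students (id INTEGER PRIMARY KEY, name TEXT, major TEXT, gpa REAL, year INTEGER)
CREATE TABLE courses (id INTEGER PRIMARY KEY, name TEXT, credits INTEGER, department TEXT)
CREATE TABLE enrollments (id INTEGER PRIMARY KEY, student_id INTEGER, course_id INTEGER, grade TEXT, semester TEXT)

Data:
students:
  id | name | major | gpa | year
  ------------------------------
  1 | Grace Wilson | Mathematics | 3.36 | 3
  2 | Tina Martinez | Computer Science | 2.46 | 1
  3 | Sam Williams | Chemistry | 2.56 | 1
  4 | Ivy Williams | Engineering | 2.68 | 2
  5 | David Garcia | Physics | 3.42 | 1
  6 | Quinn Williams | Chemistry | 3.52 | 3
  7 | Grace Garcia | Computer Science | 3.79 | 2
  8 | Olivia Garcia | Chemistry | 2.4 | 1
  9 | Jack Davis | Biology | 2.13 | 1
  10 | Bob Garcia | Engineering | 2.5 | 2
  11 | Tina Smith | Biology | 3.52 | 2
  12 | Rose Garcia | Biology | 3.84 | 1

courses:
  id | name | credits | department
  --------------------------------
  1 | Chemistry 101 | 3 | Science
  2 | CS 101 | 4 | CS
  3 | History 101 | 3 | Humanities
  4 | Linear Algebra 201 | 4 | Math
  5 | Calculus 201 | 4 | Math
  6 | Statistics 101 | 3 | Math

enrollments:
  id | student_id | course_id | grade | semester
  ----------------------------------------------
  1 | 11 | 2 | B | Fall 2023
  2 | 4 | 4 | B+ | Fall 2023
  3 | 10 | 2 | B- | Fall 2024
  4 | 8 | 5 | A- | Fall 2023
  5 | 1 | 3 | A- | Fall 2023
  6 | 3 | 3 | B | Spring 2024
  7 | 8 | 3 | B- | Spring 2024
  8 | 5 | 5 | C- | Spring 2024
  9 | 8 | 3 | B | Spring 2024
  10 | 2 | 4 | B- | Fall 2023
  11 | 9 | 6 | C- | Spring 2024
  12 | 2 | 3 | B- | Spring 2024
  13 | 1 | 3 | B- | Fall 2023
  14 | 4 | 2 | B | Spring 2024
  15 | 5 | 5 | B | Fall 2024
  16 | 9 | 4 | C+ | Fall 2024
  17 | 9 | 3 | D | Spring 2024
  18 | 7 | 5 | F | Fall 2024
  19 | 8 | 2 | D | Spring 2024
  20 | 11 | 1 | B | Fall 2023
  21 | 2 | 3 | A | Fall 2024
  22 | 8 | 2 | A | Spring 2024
SELECT c.id, p.name AS course, c.grade FROM enrollments c JOIN courses p ON c.course_id = p.id WHERE p.credits >= 3

Execution result:
id | course | grade
1 | CS 101 | B
2 | Linear Algebra 201 | B+
3 | CS 101 | B-
4 | Calculus 201 | A-
5 | History 101 | A-
6 | History 101 | B
7 | History 101 | B-
8 | Calculus 201 | C-
9 | History 101 | B
10 | Linear Algebra 201 | B-
11 | Statistics 101 | C-
12 | History 101 | B-
13 | History 101 | B-
14 | CS 101 | B
15 | Calculus 201 | B
16 | Linear Algebra 201 | C+
17 | History 101 | D
18 | Calculus 201 | F
19 | CS 101 | D
20 | Chemistry 101 | B
21 | History 101 | A
22 | CS 101 | A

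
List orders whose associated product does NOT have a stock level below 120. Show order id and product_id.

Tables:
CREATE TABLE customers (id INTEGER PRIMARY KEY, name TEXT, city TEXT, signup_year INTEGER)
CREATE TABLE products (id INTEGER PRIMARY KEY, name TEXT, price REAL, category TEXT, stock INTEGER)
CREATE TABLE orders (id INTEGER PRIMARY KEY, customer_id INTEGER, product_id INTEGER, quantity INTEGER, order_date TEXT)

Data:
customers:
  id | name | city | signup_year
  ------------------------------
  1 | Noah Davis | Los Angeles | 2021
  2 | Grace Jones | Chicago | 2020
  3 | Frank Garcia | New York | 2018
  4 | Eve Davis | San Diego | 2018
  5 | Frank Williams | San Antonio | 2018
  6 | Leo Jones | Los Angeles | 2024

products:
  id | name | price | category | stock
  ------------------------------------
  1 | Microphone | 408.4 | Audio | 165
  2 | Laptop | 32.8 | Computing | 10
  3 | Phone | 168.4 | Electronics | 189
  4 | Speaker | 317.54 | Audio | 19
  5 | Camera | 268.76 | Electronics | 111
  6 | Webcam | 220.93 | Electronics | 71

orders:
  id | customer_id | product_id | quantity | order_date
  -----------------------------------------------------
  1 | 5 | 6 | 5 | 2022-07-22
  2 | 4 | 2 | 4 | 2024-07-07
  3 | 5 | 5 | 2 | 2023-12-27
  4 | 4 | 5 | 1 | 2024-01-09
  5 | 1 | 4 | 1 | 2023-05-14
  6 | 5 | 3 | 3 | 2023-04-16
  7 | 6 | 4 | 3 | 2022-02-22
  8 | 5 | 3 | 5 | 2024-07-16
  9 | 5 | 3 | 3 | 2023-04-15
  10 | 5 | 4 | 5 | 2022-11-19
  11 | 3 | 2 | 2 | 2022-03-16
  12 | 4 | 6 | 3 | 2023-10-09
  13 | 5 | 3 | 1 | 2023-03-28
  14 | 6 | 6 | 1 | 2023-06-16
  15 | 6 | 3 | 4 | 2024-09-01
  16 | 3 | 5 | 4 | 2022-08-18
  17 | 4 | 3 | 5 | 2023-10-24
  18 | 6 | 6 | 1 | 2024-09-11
SELECT id, product_id FROM orders WHERE product_id NOT IN (SELECT id FROM products WHERE stock < 120)

Execution result:
id | product_id
6 | 3
8 | 3
9 | 3
13 | 3
15 | 3
17 | 3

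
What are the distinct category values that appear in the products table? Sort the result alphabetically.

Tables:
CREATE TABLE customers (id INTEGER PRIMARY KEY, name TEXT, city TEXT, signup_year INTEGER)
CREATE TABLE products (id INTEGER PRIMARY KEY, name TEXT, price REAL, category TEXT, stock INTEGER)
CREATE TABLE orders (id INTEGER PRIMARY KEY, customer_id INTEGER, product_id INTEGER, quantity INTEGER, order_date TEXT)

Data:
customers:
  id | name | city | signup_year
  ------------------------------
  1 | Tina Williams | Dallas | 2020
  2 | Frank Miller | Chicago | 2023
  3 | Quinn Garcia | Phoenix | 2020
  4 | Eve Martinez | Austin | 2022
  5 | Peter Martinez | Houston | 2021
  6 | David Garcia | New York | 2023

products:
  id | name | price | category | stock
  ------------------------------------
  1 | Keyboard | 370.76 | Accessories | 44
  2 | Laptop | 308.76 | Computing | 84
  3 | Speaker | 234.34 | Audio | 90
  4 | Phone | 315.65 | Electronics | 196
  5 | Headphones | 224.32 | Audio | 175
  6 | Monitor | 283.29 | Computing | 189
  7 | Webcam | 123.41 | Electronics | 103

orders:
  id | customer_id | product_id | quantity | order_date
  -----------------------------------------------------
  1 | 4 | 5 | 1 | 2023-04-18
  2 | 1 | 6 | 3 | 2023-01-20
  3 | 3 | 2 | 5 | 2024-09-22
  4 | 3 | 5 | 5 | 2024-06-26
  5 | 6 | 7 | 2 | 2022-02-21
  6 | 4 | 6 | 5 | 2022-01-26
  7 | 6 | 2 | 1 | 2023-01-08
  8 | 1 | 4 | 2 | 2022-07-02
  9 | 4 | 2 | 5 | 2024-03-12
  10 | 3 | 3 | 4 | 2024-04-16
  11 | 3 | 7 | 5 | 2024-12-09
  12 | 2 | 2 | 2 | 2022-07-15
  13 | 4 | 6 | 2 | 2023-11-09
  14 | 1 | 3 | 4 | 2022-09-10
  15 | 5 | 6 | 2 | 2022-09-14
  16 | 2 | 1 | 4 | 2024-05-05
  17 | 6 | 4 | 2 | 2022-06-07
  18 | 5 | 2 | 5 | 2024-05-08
SELECT DISTINCT category FROM products ORDER BY category

Execution result:
category
Accessories
Audio
Computing
Electronics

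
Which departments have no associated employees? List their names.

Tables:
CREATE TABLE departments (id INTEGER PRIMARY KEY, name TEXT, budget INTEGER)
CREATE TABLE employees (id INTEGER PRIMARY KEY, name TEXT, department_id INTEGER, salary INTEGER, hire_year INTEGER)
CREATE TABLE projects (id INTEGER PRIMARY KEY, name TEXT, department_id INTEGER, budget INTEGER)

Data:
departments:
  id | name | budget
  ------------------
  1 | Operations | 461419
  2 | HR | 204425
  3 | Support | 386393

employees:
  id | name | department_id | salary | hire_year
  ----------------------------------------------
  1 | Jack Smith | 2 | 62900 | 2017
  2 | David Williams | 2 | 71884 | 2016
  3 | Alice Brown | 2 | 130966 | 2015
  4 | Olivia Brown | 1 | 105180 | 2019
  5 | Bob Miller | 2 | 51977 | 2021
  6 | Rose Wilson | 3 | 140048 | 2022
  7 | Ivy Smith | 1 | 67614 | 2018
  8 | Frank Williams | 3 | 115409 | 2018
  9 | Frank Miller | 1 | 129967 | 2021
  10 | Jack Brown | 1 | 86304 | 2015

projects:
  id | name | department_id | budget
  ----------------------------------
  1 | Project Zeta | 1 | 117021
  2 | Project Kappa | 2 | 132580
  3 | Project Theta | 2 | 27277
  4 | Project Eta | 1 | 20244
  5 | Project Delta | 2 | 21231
SELECT p.name FROM departments p LEFT JOIN employees c ON c.department_id = p.id WHERE c.id IS NULL

Execution result:
(no rows)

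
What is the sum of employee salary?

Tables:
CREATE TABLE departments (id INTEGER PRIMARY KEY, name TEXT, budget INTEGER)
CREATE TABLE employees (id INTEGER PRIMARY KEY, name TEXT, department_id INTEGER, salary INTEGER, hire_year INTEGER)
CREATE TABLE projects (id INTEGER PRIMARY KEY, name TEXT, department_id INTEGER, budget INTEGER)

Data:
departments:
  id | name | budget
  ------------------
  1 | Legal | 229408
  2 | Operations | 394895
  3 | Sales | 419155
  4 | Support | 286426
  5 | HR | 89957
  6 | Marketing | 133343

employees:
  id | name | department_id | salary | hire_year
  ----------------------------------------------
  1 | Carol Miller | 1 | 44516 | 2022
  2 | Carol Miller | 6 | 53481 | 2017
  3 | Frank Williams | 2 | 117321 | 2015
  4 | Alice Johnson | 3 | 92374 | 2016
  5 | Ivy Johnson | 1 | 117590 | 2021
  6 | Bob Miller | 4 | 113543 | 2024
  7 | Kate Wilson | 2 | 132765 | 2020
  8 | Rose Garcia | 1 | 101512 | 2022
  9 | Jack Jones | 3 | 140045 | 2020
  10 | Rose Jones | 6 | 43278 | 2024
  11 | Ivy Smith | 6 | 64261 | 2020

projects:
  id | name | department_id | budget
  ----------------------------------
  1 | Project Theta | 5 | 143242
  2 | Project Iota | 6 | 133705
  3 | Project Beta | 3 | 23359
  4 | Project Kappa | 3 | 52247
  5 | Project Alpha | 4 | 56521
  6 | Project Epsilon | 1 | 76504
SELECT SUM(salary) FROM employees

Execution result:
1020686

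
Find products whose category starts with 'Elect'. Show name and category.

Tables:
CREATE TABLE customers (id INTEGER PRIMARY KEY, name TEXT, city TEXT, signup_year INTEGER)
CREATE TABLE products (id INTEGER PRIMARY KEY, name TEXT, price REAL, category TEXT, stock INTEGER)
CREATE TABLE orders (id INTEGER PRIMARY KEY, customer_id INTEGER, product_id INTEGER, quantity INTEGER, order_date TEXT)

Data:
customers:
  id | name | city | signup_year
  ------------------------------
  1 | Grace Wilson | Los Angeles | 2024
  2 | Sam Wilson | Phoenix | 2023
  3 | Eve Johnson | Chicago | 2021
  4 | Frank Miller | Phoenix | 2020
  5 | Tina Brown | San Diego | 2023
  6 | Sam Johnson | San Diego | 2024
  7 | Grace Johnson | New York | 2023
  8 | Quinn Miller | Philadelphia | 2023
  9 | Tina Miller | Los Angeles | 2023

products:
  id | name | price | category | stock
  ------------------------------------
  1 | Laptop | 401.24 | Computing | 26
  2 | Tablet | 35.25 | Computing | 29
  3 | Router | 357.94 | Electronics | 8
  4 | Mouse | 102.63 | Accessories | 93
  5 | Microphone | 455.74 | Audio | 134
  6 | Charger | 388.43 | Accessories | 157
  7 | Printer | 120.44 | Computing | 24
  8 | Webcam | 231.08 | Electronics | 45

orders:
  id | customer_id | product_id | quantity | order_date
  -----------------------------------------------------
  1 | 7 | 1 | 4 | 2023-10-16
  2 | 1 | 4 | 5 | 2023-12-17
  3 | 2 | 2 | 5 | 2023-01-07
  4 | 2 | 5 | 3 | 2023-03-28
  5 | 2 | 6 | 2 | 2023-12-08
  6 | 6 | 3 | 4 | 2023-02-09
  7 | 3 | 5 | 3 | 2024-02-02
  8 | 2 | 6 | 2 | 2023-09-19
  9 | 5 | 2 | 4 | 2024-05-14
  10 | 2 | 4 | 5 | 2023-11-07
SELECT name, category FROM products WHERE category LIKE 'Elect%'

Execution result:
name | category
Router | Electronics
Webcam | Electronics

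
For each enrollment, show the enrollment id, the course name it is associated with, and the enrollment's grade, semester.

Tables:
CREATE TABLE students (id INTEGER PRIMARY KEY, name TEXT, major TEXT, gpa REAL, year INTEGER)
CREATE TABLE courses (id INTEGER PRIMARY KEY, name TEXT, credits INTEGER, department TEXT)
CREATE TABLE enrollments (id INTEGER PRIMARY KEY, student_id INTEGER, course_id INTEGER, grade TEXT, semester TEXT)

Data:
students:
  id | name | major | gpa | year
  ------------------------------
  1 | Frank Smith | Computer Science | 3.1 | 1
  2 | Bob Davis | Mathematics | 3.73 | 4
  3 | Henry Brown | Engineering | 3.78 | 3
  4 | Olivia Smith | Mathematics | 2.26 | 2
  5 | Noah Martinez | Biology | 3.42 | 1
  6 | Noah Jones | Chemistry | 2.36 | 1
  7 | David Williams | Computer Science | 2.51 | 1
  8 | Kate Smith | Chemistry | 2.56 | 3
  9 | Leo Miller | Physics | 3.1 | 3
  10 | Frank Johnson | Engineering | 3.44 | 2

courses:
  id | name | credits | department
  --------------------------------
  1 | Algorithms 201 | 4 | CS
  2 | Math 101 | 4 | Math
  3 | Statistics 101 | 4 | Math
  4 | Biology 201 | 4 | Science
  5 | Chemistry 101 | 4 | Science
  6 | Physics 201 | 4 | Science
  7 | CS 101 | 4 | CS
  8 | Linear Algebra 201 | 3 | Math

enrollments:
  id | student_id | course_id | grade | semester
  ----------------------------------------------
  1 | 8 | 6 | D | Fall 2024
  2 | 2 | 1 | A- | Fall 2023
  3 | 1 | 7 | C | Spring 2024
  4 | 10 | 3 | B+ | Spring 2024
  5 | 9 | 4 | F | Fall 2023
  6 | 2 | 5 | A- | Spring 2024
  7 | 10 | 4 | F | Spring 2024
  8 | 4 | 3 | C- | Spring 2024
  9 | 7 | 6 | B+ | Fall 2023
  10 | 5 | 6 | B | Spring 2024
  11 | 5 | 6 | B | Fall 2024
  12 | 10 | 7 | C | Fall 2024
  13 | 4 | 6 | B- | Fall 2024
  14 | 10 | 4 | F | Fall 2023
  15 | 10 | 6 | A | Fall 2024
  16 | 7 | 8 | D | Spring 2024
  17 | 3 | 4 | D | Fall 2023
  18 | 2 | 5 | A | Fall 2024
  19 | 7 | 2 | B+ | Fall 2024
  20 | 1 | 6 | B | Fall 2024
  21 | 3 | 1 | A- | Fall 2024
SELECT c.id, p.name AS course, c.grade, c.semester FROM enrollments c JOIN courses p ON c.course_id = p.id

Execution result:
id | course | grade | semester
1 | Physics 201 | D | Fall 2024
2 | Algorithms 201 | A- | Fall 2023
3 | CS 101 | C | Spring 2024
4 | Statistics 101 | B+ | Spring 2024
5 | Biology 201 | F | Fall 2023
6 | Chemistry 101 | A- | Spring 2024
7 | Biology 201 | F | Spring 2024
8 | Statistics 101 | C- | Spring 2024
9 | Physics 201 | B+ | Fall 2023
10 | Physics 201 | B | Spring 2024
11 | Physics 201 | B | Fall 2024
12 | CS 101 | C | Fall 2024
13 | Physics 201 | B- | Fall 2024
14 | Biology 201 | F | Fall 2023
15 | Physics 201 | A | Fall 2024
16 | Linear Algebra 201 | D | Spring 2024
17 | Biology 201 | D | Fall 2023
18 | Chemistry 101 | A | Fall 2024
19 | Math 101 | B+ | Fall 2024
20 | Physics 201 | B | Fall 2024
21 | Algorithms 201 | A- | Fall 2024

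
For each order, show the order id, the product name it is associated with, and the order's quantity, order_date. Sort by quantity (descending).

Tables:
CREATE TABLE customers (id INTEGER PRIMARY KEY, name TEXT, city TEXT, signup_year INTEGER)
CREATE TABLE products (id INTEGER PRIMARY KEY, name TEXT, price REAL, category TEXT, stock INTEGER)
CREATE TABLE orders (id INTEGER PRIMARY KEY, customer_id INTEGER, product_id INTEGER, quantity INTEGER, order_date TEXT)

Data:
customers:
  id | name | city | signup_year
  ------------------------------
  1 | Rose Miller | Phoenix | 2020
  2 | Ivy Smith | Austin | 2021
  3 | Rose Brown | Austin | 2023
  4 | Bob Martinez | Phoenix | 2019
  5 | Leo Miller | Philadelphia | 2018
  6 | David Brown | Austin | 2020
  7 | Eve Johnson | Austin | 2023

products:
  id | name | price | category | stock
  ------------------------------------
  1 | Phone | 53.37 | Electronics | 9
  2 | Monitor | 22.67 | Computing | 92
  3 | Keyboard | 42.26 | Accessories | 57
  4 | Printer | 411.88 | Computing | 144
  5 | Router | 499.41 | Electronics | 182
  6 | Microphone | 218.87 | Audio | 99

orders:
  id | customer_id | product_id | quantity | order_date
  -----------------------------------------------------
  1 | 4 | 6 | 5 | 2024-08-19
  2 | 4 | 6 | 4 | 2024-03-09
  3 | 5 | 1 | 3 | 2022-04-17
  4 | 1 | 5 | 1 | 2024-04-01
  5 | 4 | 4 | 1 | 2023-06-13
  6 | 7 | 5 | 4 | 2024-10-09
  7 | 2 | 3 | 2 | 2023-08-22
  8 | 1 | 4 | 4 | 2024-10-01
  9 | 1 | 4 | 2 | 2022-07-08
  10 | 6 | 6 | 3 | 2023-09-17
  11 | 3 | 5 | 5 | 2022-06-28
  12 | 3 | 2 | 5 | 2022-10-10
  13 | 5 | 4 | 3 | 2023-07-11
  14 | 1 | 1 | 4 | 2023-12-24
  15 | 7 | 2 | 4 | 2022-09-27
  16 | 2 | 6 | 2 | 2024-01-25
SELECT c.id, p.name AS product, c.quantity, c.order_date FROM orders c JOIN products p ON c.product_id = p.id ORDER BY c.quantity DESC

Execution result:
id | product | quantity | order_date
1 | Microphone | 5 | 2024-08-19
11 | Router | 5 | 2022-06-28
12 | Monitor | 5 | 2022-10-10
2 | Microphone | 4 | 2024-03-09
6 | Router | 4 | 2024-10-09
8 | Printer | 4 | 2024-10-01
14 | Phone | 4 | 2023-12-24
15 | Monitor | 4 | 2022-09-27
3 | Phone | 3 | 2022-04-17
10 | Microphone | 3 | 2023-09-17
13 | Printer | 3 | 2023-07-11
7 | Keyboard | 2 | 2023-08-22
9 | Printer | 2 | 2022-07-08
16 | Microphone | 2 | 2024-01-25
4 | Router | 1 | 2024-04-01
5 | Printer | 1 | 2023-06-13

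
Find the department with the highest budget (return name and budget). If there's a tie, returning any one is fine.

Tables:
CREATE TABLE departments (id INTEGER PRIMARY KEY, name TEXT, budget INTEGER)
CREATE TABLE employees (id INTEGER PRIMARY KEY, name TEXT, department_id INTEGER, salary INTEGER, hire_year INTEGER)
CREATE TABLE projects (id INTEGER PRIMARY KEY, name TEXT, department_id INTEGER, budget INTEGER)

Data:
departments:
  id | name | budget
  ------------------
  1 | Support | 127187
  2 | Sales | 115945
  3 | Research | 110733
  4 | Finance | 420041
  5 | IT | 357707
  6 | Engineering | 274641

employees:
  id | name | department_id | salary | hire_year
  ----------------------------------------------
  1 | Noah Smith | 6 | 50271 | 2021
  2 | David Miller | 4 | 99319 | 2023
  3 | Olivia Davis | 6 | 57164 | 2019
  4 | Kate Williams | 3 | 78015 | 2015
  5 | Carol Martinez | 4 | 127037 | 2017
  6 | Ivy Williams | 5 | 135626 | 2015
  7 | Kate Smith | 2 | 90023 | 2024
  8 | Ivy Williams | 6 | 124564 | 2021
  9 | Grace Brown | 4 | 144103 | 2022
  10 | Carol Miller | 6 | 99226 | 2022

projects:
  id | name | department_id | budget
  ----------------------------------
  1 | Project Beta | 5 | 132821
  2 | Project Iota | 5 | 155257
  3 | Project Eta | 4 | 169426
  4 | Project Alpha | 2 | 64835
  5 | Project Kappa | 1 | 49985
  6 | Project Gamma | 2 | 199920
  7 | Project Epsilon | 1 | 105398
SELECT name, budget FROM departments ORDER BY budget DESC LIMIT 1

Execution result:
name | budget
Finance | 420041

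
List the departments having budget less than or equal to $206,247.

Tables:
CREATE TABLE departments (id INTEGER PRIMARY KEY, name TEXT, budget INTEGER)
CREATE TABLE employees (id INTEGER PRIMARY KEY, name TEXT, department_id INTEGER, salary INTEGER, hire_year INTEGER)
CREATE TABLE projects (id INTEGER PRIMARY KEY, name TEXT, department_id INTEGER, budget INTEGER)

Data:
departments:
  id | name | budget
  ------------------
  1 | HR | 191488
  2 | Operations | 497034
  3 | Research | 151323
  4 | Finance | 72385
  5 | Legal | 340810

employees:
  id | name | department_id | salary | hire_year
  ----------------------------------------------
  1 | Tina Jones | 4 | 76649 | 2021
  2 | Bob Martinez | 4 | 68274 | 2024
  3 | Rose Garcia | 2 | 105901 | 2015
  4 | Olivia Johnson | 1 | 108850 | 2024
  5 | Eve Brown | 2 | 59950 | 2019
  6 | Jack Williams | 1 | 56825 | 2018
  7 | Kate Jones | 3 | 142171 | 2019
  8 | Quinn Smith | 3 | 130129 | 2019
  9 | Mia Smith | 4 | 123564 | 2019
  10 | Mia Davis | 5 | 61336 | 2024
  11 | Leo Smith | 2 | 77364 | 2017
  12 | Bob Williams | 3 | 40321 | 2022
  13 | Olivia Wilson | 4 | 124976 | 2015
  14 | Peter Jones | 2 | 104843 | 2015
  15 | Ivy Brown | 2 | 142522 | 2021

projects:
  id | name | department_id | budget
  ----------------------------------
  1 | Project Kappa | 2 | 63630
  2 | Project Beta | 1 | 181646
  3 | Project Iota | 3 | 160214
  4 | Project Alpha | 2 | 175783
SELECT name, budget FROM departments WHERE budget <= 206247

Execution result:
name | budget
HR | 191488
Research | 151323
Finance | 72385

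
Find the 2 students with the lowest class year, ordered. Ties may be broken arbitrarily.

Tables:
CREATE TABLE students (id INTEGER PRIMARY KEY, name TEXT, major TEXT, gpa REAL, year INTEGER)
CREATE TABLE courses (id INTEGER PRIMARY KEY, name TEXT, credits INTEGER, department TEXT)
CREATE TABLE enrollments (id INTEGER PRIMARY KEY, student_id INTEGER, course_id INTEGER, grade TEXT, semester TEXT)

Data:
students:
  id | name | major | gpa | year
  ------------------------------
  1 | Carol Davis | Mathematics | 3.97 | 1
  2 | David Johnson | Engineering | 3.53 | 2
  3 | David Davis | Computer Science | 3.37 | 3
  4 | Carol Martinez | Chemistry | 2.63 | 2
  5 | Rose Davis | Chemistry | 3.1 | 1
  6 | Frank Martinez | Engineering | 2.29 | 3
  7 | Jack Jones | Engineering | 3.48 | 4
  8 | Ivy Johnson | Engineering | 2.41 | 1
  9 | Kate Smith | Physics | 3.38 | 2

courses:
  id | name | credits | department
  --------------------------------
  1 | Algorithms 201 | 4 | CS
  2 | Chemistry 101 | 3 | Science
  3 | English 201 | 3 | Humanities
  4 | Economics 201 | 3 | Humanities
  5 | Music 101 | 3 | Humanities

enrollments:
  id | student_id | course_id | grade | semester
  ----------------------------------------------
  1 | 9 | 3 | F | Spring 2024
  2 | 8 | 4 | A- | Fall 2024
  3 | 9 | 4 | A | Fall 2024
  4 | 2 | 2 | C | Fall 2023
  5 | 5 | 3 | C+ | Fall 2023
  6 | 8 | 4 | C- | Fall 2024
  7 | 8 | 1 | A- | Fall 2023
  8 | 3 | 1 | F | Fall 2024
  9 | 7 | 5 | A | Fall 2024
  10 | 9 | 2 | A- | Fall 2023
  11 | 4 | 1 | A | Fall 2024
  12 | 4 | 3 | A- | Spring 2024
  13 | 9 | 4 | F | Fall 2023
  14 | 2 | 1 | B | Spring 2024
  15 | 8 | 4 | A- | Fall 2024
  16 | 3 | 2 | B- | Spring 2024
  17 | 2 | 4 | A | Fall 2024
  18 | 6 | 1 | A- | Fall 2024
SELECT name, year FROM students ORDER BY year ASC LIMIT 2

Execution result:
name | year
Carol Davis | 1
Rose Davis | 1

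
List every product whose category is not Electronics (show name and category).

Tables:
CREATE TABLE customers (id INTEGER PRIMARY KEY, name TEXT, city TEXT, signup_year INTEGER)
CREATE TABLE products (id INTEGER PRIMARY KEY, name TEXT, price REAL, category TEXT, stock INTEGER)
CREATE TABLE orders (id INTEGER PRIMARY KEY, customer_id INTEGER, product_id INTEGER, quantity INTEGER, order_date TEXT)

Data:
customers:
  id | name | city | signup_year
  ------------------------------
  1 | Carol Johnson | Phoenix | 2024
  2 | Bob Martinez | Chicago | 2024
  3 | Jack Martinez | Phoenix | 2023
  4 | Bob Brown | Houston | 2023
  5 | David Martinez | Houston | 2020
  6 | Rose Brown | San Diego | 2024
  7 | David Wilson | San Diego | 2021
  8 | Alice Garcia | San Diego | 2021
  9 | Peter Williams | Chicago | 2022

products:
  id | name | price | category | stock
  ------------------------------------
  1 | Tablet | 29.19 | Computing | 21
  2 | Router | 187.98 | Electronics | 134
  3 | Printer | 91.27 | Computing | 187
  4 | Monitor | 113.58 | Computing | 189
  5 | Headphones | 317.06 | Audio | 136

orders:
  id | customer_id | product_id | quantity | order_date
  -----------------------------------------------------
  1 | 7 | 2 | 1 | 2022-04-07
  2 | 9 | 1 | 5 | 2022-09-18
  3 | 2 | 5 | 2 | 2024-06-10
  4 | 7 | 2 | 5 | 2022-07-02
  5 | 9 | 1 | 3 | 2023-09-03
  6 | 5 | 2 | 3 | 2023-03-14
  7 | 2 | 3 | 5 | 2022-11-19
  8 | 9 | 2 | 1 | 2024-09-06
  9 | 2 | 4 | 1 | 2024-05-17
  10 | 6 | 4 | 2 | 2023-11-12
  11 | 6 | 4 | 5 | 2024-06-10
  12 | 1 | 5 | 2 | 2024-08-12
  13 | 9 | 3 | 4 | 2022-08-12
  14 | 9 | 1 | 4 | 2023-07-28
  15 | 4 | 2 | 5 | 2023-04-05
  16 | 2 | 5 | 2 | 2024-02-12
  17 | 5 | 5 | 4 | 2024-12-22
SELECT name, category FROM products WHERE category <> 'Electronics'

Execution result:
name | category
Tablet | Computing
Printer | Computing
Monitor | Computing
Headphones | Audio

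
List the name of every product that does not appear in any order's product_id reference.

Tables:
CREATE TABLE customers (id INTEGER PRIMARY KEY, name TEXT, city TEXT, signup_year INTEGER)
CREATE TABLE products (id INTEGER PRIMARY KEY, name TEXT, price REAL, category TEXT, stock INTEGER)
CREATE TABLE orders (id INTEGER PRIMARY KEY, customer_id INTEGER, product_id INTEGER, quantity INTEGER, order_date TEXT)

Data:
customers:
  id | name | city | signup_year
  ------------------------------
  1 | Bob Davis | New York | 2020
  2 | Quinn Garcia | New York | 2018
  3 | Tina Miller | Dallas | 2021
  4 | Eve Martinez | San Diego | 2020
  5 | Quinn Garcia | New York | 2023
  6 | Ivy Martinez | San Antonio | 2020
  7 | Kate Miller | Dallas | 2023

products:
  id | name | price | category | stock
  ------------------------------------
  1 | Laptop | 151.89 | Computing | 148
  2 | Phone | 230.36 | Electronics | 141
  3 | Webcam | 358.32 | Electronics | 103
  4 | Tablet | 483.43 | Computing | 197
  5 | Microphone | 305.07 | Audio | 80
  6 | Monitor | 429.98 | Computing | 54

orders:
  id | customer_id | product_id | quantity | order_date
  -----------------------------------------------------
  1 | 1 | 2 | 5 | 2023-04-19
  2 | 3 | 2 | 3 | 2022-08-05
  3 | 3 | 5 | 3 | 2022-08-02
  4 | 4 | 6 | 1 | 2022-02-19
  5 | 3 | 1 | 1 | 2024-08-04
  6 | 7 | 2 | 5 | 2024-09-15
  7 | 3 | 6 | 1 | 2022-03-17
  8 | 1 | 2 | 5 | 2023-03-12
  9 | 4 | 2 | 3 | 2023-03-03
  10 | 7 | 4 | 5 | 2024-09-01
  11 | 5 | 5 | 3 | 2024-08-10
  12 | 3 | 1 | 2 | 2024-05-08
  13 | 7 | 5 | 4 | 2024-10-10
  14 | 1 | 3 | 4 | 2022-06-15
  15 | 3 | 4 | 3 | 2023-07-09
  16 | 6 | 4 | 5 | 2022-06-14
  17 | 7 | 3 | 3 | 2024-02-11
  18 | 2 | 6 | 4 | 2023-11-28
SELECT p.name FROM products p LEFT JOIN orders c ON c.product_id = p.id WHERE c.id IS NULL

Execution result:
(no rows)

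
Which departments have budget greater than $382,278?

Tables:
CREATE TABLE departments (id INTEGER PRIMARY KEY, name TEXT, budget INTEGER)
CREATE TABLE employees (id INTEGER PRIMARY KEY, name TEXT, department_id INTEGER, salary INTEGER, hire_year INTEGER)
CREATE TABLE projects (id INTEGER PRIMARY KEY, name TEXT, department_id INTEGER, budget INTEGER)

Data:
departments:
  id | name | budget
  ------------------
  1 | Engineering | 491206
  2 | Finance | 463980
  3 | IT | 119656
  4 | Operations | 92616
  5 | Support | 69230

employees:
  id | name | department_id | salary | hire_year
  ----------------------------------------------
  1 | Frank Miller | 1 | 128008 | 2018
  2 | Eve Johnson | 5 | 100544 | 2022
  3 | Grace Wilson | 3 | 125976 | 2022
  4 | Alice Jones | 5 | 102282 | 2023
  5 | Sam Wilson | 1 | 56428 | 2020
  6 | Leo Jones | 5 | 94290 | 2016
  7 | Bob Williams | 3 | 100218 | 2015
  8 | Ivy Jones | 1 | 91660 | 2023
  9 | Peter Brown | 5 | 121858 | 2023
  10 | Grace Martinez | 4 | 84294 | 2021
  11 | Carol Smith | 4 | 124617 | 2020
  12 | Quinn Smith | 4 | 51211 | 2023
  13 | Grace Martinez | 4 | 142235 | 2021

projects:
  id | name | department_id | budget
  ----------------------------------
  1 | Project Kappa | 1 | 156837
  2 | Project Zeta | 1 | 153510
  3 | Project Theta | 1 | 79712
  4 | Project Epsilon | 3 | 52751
SELECT name, budget FROM departments WHERE budget > 382278

Execution result:
name | budget
Engineering | 491206
Finance | 463980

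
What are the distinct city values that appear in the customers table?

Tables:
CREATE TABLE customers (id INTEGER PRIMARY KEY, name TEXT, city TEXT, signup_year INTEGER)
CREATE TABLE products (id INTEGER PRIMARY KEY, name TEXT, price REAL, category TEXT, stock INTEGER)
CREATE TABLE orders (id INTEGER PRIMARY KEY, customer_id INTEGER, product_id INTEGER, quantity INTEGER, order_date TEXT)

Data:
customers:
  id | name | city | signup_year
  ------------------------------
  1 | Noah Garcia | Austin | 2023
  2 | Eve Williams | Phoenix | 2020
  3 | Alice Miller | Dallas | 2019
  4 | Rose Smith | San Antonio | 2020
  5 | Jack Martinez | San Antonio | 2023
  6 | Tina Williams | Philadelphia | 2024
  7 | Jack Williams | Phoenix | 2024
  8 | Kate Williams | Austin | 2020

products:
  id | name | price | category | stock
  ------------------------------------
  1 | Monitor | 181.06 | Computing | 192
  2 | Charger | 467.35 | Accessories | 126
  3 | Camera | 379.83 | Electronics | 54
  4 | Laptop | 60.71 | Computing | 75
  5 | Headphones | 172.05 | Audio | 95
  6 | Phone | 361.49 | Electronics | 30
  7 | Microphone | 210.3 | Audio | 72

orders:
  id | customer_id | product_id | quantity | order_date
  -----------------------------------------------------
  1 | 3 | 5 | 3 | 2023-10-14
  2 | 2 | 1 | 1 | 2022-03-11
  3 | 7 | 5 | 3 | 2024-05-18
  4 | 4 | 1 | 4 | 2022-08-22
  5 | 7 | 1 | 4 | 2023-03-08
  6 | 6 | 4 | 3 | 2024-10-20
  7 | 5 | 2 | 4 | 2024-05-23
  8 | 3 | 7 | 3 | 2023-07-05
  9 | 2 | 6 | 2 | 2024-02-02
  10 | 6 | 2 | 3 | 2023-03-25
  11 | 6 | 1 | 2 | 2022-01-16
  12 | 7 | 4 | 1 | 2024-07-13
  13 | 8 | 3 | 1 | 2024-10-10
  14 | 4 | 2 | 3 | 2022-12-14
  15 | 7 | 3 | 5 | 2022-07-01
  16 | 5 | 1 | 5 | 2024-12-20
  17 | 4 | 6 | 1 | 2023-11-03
SELECT DISTINCT city FROM customers

Execution result:
city
Austin
Phoenix
Dallas
San Antonio
Philadelphia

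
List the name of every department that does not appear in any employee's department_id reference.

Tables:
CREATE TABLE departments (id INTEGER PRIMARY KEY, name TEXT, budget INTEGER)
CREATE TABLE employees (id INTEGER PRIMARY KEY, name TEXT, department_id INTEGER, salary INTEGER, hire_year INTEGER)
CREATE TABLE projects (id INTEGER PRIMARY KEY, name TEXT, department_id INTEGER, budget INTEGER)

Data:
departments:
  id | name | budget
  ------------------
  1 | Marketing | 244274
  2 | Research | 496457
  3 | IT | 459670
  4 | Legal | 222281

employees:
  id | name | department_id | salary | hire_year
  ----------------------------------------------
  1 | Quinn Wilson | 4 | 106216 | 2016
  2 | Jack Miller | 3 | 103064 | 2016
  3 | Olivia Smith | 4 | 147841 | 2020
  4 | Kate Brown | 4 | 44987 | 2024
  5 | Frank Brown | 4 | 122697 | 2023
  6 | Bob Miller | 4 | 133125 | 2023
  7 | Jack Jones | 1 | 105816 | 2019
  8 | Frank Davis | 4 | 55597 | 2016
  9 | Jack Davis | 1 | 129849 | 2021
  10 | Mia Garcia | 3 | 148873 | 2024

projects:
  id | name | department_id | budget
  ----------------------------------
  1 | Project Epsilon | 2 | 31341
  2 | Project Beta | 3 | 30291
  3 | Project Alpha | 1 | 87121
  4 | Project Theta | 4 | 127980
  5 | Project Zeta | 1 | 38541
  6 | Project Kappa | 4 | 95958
SELECT p.name FROM departments p LEFT JOIN employees c ON c.department_id = p.id WHERE c.id IS NULL

Execution result:
Research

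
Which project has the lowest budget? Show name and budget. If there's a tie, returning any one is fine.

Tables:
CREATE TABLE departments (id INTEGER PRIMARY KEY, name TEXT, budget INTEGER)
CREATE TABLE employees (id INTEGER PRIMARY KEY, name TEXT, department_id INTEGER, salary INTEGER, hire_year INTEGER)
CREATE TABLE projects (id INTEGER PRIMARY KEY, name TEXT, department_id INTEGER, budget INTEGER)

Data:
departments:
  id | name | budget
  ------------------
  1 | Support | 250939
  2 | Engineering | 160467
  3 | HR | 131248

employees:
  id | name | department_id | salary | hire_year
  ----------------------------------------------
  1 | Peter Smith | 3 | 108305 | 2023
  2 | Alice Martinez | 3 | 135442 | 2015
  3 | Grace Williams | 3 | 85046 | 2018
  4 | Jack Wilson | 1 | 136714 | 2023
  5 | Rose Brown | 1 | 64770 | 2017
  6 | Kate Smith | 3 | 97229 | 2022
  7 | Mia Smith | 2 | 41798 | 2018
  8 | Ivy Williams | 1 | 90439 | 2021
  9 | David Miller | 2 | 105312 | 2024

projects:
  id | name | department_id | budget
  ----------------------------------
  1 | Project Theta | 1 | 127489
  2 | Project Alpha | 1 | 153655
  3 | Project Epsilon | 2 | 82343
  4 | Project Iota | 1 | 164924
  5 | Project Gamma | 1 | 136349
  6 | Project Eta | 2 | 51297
SELECT name, budget FROM projects ORDER BY budget ASC LIMIT 1

Execution result:
name | budget
Project Eta | 51297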